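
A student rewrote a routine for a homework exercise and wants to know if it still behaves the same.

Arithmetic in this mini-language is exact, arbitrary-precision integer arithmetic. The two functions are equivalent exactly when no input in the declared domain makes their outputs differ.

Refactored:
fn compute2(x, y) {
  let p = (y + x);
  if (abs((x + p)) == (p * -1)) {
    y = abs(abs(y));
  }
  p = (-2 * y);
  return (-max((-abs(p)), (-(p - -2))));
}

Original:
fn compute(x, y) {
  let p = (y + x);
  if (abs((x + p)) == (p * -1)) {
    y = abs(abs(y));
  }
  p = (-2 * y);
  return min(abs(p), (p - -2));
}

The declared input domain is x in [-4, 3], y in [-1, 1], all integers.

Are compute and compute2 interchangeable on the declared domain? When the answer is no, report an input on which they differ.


Comparing the listings, the differences include: min/max/abs usage differs.
As a probe, take x=-2, y=1: compute runs p = -1; (abs((x + p)) == (p * -1)) -> false; p = -2; return 0; compute2 runs p = -1; (abs((x + p)) == (p * -1)) -> false; p = -2; return 0; both end at 0.
Checked all 24 inputs in the declared domain: the outputs agree on every one.
verdict: equivalent


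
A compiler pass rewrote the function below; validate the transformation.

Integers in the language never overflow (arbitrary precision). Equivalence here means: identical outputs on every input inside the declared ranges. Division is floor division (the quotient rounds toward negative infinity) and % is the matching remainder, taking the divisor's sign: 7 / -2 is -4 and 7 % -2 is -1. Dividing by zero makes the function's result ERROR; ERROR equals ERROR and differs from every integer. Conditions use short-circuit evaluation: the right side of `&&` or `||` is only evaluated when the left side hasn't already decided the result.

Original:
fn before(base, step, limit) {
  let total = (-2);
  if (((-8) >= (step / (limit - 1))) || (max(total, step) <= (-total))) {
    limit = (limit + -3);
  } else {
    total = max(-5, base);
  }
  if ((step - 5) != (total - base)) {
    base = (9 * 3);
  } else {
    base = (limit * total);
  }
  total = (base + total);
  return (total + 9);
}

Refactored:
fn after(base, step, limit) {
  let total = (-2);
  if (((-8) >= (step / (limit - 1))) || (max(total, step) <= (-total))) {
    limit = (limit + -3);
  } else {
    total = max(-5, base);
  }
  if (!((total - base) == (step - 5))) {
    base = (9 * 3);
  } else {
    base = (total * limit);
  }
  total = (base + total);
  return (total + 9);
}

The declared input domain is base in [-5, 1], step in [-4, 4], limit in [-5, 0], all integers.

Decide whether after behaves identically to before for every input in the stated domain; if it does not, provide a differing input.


The two versions differ — the changes include comparison usage differs, boolean connective usage differs.
Spot check at base=-3, step=-3, limit=-2 — before: total := -2 | (((-8) >= (step / (limit - 1))) || (max(total, step) <= (-total))): true | limit := -5 | ((step - 5) != (total - base)): true | base := 27 | total := 25 | result 34. after: total := -2 | (((-8) >= (step / (limit - 1))) || (max(total, step) <= (-total))): true | limit := -5 | (!((total - base) == (step - 5))): true | base := 27 | total := 25 | result 34. Both give 34.
An exhaustive pass over the 378 declared inputs shows identical outputs.
verdict: equivalent


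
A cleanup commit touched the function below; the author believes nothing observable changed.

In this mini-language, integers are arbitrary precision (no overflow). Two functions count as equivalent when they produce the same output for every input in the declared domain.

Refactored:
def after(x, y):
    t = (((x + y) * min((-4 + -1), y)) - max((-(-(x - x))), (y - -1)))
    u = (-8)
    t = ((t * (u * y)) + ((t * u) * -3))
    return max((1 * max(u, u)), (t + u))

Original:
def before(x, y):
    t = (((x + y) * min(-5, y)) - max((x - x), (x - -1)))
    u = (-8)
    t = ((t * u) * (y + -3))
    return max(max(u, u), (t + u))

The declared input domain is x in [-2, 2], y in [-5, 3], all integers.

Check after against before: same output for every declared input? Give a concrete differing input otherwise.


Try x=-2, y=0.
before: t := 10 | u := -8 | t := 240 | result 232
after: t := 9 | u := -8 | t := 216 | result 208
232 against 208: the behavior changed.
verdict: not equivalent; witness: x=-2, y=0


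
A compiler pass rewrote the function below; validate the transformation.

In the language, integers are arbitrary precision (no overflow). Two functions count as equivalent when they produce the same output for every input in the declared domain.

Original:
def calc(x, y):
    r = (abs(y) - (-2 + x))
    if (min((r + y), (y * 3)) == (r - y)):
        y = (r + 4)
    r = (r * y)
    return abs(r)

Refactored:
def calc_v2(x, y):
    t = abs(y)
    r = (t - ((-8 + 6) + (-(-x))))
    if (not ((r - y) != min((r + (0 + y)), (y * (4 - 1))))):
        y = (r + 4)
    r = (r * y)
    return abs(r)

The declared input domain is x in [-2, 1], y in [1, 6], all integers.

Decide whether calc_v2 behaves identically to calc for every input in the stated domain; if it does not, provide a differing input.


Although boolean connective usage differs; comparison usage differs; statement counts differ; constant usage differs; local variable names differ; arithmetic usage differs, 24/24 inputs agree.
verdict: equivalent


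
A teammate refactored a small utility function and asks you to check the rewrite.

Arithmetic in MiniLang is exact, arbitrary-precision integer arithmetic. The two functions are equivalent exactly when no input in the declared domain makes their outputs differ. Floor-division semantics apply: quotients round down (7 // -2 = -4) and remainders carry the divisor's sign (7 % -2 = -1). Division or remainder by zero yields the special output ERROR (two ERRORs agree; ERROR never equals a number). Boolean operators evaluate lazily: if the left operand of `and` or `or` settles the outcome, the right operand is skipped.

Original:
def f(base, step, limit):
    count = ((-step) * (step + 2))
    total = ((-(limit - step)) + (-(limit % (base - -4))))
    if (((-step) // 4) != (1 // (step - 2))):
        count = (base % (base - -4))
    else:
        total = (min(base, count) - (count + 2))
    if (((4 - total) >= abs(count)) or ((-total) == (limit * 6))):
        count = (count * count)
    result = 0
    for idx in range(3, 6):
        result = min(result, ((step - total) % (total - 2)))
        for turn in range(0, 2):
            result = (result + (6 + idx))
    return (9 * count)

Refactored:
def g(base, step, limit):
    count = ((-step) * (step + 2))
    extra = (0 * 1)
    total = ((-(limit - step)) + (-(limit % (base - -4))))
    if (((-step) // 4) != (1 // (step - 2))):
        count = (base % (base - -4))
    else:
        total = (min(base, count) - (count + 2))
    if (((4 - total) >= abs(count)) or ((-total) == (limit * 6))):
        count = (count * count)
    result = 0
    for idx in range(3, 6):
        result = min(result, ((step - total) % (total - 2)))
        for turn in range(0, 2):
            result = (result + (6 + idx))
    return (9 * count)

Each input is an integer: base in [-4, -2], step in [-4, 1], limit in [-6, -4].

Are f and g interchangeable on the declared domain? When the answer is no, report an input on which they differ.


Behavior is preserved: although statement counts differ, arithmetic usage differs, local variable names differ, constant usage differs, the outputs never diverge.
Tracing base=-4, step=-2, limit=-5: f: count becomes 0; next hits division by zero so the output is ERROR | g: count becomes 0; next extra becomes 0; next hits division by zero so the output is ERROR — matching result ERROR.
Across all 54 domain points the two functions coincide.
verdict: equivalent


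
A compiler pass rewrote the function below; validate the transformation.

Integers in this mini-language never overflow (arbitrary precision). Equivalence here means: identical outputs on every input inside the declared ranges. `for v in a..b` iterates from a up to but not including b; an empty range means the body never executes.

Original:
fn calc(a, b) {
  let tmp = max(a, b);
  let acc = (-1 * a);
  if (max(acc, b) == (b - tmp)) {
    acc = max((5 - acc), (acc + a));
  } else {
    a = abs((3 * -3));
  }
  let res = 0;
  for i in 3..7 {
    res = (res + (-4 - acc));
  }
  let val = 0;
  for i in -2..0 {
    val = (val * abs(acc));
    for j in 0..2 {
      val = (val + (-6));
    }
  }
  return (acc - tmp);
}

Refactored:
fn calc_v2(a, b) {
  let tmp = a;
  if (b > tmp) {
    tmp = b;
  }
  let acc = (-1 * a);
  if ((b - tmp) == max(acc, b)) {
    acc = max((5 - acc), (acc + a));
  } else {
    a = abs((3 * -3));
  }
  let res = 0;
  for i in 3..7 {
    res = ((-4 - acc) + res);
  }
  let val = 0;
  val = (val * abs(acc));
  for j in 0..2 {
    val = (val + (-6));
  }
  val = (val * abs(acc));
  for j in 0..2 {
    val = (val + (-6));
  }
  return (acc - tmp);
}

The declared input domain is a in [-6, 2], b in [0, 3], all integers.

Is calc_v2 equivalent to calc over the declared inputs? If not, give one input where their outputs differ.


The two are interchangeable: min/max/abs usage differs; and statement counts differ; and comparison usage differs; and arithmetic usage differs; and branching structure differs; and constant usage differs, and every declared input agrees.
One worked example (a=-2, b=2) — calc: tmp = 2; acc = 2; (max(acc, b) == (b - tmp)) -> false; a = 9; res = 0; [i=3]; res = -6; [i=4]; res = -12; [i=5]; res = -18; [i=6]; res = -24; val = 0; [i=-2]; val = 0; [j=0]; val = -6; [j=1]; val = -12; [i=-1]; val = -24; [j=0]; val = -30; [j=1]; val = -36; return 0; calc_v2: tmp = -2; (b > tmp) -> true; tmp = 2; acc = 2; ((b - tmp) == max(acc, b)) -> false; a = 9; res = 0; [i=3]; res = -6; [i=4]; res = -12; [i=5]; res = -18; [i=6]; res = -24; val = 0; val = 0; [j=0]; val = -6; [j=1]; val = -12; val = -24; [j=0]; val = -30; [j=1]; val = -36; return 0; agreement on 0.
Across all 36 domain points the two functions coincide.
verdict: equivalent


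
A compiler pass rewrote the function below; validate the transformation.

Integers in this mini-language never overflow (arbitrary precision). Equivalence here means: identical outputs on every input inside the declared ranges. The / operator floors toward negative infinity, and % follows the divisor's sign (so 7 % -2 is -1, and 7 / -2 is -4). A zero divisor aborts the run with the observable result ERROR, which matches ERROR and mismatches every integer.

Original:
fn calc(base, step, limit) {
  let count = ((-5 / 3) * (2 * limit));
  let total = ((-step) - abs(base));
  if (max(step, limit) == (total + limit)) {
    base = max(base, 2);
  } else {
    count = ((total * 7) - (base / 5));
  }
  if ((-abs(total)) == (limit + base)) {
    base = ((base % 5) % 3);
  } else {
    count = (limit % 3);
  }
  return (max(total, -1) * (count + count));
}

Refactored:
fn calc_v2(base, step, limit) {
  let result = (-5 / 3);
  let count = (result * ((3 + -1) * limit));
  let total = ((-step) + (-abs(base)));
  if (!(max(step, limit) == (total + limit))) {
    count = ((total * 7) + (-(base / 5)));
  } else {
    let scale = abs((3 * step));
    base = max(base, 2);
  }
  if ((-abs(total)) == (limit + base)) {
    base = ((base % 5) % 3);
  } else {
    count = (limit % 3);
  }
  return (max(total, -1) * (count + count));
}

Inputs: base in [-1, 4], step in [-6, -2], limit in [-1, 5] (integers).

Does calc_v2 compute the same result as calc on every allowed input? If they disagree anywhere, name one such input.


Differences: constant usage differs; also boolean connective usage differs; also statement counts differ; also local variable names differ; also min/max/abs usage differs; also arithmetic usage differs — yet all 210 inputs agree.
verdict: equivalent


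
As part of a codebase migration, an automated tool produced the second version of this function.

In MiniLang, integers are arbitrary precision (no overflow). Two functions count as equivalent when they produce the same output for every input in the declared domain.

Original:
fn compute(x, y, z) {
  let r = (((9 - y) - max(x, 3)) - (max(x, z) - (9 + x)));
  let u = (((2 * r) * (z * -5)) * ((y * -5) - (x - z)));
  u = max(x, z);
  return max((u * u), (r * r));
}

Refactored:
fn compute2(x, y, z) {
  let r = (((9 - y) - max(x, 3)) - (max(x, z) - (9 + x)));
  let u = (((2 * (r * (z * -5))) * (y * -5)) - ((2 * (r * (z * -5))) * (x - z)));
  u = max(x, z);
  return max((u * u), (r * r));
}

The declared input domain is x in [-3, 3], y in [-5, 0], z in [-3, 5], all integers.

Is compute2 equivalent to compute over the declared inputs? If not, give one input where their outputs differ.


This is a faithful refactor — constant usage differs, plus arithmetic usage differs, but the computed results match everywhere.
One worked example (x=0, y=-3, z=4) — compute: r = 14; u = -10640; u = 4; return 196; compute2: r = 14; u = -10640; u = 4; return 196; agreement on 196.
Across all 378 domain points the two functions coincide.
verdict: equivalent


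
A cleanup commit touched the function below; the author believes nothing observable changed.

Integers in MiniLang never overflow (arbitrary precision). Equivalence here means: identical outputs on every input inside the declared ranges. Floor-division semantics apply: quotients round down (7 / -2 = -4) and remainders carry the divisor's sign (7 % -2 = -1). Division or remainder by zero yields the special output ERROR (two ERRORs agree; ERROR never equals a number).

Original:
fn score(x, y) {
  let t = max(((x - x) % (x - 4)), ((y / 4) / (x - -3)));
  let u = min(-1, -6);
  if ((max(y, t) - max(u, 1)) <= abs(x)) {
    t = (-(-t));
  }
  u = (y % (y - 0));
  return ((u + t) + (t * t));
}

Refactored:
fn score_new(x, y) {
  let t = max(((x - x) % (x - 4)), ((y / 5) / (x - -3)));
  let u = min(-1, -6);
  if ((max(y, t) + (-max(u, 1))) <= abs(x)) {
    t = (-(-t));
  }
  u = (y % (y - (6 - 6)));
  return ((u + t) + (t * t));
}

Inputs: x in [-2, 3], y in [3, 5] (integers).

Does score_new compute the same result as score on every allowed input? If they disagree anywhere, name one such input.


Evaluate both at x=-2, y=4.
score: t := 1 | u := -6 | ((max(y, t) - max(u, 1)) <= abs(x)): false | u := 0 | result 2
score_new: t := 0 | u := -6 | ((max(y, t) + (-max(u, 1))) <= abs(x)): false | u := 0 | result 0
2 vs 0 — the two versions disagree here.
verdict: not equivalent; witness: x=-2, y=4


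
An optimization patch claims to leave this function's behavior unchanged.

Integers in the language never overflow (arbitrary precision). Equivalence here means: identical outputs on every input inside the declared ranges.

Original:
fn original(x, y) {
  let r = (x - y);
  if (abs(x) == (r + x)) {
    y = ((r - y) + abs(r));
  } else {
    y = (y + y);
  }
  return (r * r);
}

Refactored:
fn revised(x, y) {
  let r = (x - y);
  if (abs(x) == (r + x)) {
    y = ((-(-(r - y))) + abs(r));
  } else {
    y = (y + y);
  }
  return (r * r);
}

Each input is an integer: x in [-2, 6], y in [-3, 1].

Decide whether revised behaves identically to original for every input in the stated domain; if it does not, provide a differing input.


The two are interchangeable: same computation, different form, and every declared input agrees.
One worked example (x=6, y=-2) — original: r becomes 8; next (abs(x) == (r + x)) evaluates to false; next y becomes -4; next final value 64; revised: r becomes 8; next (abs(x) == (r + x)) evaluates to false; next y becomes -4; next final value 64; agreement on 64.
Checked all 45 inputs in the declared domain: the outputs agree on every one.
verdict: equivalent


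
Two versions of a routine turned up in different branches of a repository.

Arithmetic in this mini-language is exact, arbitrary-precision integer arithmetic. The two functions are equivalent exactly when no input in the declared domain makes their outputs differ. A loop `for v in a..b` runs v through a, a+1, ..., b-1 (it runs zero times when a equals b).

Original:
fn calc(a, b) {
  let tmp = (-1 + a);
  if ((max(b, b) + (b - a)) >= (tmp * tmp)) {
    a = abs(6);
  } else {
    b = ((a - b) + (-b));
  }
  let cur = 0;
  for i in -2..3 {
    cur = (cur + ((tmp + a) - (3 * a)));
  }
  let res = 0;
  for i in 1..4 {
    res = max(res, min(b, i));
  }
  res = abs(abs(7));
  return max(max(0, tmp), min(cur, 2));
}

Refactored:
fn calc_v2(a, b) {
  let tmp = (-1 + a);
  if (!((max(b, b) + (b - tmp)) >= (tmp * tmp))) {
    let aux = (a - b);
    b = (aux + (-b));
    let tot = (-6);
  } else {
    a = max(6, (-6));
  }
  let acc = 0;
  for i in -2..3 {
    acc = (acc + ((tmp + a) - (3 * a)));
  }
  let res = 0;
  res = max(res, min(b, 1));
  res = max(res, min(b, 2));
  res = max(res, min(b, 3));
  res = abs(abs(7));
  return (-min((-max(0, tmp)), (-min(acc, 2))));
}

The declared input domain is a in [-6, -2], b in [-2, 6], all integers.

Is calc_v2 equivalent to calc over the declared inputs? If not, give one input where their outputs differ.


There is a counterexample at a=-3, b=6: 2 on one side, 0 on the other.
calc: tmp=-4, then ((max(b, b) + (b - a)) >= (tmp * tmp)) is false, then b=-15, then cur=0, then (i=-2), then cur=2, then (i=-1), then cur=4, then (i=0), then cur=6, then (i=1), then cur=8, then (i=2), then cur=10, then res=0, then (i=1), then res=0, then (i=2), then res=0, then (i=3), then res=0, then res=7, then returns 2
calc_v2: tmp=-4, then (!((max(b, b) + (b - tmp)) >= (tmp * tmp))) is false, then a=6, then acc=0, then (i=-2), then acc=-16, then (i=-1), then acc=-32, then (i=0), then acc=-48, then (i=1), then acc=-64, then (i=2), then acc=-80, then res=0, then res=1, then res=2, then res=3, then res=7, then returns 0
verdict: not equivalent; witness: a=-3, b=6


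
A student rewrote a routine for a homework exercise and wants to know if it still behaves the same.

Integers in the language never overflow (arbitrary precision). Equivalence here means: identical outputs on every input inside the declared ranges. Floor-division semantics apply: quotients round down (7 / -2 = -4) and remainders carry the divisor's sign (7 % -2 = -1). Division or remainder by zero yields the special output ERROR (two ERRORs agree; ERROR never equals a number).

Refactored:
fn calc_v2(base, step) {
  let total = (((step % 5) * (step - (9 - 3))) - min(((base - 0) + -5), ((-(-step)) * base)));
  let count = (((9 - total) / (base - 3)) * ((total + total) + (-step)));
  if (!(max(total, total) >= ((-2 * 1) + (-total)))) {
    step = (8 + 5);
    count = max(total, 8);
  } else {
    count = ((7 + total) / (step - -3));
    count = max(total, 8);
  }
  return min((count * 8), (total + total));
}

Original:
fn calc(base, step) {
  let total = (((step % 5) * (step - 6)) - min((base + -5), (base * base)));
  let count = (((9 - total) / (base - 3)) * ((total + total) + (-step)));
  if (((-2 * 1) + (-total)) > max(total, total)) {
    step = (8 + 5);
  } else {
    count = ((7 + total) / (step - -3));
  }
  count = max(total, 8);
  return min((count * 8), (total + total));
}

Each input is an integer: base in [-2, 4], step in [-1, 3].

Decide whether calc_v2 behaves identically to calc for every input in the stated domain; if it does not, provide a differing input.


The rewrite breaks on base=4, step=-1, where the results are -54 and -48.
calc: total = -27; count = -1908; (((-2 * 1) + (-total)) > max(total, total)) -> true; step = 13; count = 8; return -54
calc_v2: total = -24; count = -1551; (!(max(total, total) >= ((-2 * 1) + (-total)))) -> true; step = 13; count = 8; return -48
verdict: not equivalent; witness: base=4, step=-1


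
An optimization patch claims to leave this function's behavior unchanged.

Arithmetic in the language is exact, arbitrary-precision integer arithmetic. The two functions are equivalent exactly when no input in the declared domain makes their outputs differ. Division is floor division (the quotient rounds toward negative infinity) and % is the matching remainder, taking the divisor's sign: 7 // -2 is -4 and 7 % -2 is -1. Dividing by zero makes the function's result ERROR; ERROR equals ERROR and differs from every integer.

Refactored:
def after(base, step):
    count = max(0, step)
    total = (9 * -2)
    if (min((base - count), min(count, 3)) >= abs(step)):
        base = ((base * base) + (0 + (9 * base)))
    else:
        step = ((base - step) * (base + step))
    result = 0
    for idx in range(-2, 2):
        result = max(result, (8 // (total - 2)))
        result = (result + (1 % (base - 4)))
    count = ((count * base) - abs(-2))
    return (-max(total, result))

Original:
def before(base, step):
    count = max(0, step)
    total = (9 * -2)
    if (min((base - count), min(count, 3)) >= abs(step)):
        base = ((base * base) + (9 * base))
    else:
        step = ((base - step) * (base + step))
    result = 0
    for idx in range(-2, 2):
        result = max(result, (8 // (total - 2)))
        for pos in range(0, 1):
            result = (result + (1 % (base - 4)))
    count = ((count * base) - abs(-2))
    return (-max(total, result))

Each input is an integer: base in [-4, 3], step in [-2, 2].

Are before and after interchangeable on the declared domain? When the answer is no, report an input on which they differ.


Side by side, the visible changes include: local variable names differ, constant usage differs, arithmetic usage differs, statement counts differ, loop structure differs.
Spot check at base=2, step=1 — before: count := 1 | total := -18 | (min((base - count), min(count, 3)) >= abs(step)): true | base := 22 | result := 0 | iter idx=-2: | result := 0 | iter pos=0: | result := 1 | iter idx=-1: | result := 1 | iter pos=0: | result := 2 | iter idx=0: | result := 2 | iter pos=0: | result := 3 | iter idx=1: | result := 3 | iter pos=0: | result := 4 | count := 20 | result -4. after: count := 1 | total := -18 | (min((base - count), min(count, 3)) >= abs(step)): true | base := 22 | result := 0 | iter idx=-2: | result := 0 | result := 1 | iter idx=-1: | result := 1 | result := 2 | iter idx=0: | result := 2 | result := 3 | iter idx=1: | result := 3 | result := 4 | count := 20 | result -4. Both give -4.
Checked all 40 inputs in the declared domain: the outputs agree on every one.
verdict: equivalent


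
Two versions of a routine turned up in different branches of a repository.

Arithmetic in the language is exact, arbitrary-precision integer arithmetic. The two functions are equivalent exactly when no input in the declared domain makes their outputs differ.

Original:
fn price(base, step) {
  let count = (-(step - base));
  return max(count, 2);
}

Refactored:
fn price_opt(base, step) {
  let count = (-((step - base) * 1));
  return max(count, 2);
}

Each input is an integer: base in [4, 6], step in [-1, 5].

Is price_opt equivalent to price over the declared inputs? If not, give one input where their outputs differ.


The two are interchangeable: arithmetic usage differs, and constant usage differs, and every declared input agrees.
As a probe, take base=4, step=-1: price runs count becomes 5; next final value 5; price_opt runs count becomes 5; next final value 5; both end at 5.
Sweeping the whole domain (21 inputs) finds no disagreement.
verdict: equivalent


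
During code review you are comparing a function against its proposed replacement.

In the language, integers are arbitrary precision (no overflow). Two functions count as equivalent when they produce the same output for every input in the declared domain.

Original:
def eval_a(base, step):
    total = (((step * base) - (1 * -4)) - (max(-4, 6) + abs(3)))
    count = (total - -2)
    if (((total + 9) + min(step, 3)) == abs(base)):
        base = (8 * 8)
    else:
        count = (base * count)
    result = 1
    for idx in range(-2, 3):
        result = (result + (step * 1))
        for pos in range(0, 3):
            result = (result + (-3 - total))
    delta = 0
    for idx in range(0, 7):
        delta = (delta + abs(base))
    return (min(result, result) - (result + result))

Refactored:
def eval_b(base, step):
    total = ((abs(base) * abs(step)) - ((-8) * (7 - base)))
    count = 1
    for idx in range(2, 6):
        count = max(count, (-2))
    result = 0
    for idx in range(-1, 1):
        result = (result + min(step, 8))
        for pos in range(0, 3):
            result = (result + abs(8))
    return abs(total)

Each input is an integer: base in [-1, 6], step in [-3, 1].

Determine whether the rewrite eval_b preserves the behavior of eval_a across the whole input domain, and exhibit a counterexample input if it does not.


There is a counterexample at base=-1, step=-3: 29 on one side, 67 on the other.
eval_a: total := -2 | count := 0 | (((total + 9) + min(step, 3)) == abs(base)): false | count := 0 | result := 1 | iter idx=-2: | result := -2 | iter pos=0: | result := -3 | iter pos=1: | result := -4 | iter pos=2: | result := -5 | iter idx=-1: | result := -8 | iter pos=0: | result := -9 | iter pos=1: | result := -10 | iter pos=2: | result := -11 | iter idx=0: | result := -14 | iter pos=0: | result := -15 | iter pos=1: | result := -16 | iter pos=2: | result := -17 | iter idx=1: | result := -20 | iter pos=0: | result := -21 | iter pos=1: | result := -22 | iter pos=2: | result := -23 | iter idx=2: | result := -26 | iter pos=0: | result := -27 | iter pos=1: | result := -28 | iter pos=2: | result := -29 | delta := 0 | iter idx=0: | delta := 1 | iter idx=1: | delta := 2 | iter idx=2: | delta := 3 | iter idx=3: | delta := 4 | iter idx=4: | delta := 5 | iter idx=5: | delta := 6 | iter idx=6: | delta := 7 | result 29
eval_b: total := 67 | count := 1 | iter idx=2: | count := 1 | iter idx=3: | count := 1 | iter idx=4: | count := 1 | iter idx=5: | count := 1 | result := 0 | iter idx=-1: | result := -3 | iter pos=0: | result := 5 | iter pos=1: | result := 13 | iter pos=2: | result := 21 | iter idx=0: | result := 18 | iter pos=0: | result := 26 | iter pos=1: | result := 34 | iter pos=2: | result := 42 | result 67
verdict: not equivalent; witness: base=-1, step=-3


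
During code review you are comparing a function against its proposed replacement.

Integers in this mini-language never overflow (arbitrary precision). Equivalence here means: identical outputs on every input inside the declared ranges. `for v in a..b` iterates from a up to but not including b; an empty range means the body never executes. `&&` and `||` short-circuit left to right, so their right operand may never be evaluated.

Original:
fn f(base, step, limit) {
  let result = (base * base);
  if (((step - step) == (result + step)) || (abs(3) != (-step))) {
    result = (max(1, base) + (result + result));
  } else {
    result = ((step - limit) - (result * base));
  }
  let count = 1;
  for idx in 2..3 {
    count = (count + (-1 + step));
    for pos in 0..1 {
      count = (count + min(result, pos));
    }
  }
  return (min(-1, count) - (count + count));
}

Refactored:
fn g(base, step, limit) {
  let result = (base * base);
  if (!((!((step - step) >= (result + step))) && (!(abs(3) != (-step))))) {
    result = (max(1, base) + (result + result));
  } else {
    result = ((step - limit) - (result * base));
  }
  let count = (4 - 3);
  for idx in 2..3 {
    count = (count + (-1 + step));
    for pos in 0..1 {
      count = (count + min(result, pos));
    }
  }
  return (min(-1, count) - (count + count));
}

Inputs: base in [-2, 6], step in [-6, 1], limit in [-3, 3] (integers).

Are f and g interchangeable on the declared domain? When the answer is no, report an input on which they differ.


Consider the input base=-1, step=-3, limit=-1.
f: result becomes 1; next (((step - step) == (result + step)) || (abs(3) != (-step))) evaluates to false; next result becomes -1; next count becomes 1; next at idx=2:; next count becomes -3; next at pos=0:; next count becomes -4; next final value 4
g: result becomes 1; next (!((!((step - step) >= (result + step))) && (!(abs(3) != (-step))))) evaluates to true; next result becomes 3; next count becomes 1; next at idx=2:; next count becomes -3; next at pos=0:; next count becomes -3; next final value 3
4 against 3: the behavior changed.
verdict: not equivalent; witness: base=-1, step=-3, limit=-1


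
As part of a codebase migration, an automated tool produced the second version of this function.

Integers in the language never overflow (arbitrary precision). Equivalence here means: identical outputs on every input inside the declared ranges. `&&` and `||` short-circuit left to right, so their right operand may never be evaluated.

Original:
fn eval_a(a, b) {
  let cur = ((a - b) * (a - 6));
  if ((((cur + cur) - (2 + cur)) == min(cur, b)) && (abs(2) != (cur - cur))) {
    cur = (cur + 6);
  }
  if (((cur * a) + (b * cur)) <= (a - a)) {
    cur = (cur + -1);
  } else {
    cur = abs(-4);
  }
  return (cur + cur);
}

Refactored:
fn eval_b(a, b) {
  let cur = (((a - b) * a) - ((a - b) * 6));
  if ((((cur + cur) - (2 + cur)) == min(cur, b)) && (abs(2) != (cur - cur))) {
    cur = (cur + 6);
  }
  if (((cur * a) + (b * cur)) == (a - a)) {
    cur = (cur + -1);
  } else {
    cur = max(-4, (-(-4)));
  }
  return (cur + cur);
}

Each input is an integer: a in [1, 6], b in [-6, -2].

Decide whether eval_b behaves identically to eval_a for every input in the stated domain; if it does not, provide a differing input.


At a=3, b=-2: eval_a gives -32, eval_b gives 8.
verdict: not equivalent; witness: a=3, b=-2


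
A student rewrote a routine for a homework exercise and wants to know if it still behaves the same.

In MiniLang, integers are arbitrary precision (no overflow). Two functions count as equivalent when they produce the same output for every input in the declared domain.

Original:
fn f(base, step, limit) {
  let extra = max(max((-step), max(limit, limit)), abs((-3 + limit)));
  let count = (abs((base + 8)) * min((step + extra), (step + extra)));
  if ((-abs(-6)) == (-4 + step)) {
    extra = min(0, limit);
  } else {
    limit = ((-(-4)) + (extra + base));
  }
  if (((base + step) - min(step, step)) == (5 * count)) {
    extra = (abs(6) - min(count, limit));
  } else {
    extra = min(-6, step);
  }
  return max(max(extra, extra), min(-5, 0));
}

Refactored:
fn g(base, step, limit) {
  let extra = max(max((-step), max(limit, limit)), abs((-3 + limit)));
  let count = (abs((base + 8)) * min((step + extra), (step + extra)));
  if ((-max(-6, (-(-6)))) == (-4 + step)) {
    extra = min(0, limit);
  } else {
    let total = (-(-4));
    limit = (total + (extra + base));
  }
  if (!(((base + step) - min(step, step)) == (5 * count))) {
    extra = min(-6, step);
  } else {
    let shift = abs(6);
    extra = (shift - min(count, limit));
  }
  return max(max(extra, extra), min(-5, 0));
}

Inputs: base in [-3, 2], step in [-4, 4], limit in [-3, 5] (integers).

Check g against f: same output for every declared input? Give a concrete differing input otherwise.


This is a faithful refactor — constant usage differs; local variable names differ; statement counts differ; boolean connective usage differs; min/max/abs usage differs, but the computed results match everywhere.
Tracing base=0, step=0, limit=2: f: extra = 2; count = 16; ((-abs(-6)) == (-4 + step)) -> false; limit = 6; (((base + step) - min(step, step)) == (5 * count)) -> false; extra = -6; return -5 | g: extra = 2; count = 16; ((-max(-6, (-(-6)))) == (-4 + step)) -> false; total = 4; limit = 6; (!(((base + step) - min(step, step)) == (5 * count))) -> true; extra = -6; return -5 — matching result -5.
Checked all 486 inputs in the declared domain: the outputs agree on every one.
verdict: equivalent


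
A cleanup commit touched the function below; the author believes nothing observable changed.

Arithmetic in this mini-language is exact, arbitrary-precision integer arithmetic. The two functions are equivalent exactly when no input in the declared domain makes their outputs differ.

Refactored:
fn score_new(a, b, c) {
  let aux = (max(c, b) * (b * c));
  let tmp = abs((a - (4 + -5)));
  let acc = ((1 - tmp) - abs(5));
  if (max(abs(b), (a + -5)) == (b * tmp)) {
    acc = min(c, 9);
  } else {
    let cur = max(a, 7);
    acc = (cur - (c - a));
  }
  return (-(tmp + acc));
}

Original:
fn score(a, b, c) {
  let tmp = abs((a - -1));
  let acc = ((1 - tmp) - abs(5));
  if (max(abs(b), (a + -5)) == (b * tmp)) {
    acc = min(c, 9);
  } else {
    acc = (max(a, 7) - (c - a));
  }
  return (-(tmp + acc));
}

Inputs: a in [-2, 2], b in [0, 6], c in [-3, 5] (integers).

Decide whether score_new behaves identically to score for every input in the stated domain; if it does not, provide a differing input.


Reading the diff, among the changes: statement counts differ; and min/max/abs usage differs; and constant usage differs; and local variable names differ; and arithmetic usage differs.
One worked example (a=-2, b=6, c=-1) — score: tmp = 1; acc = -5; (max(abs(b), (a + -5)) == (b * tmp)) -> true; acc = -1; return 0; score_new: aux = -36; tmp = 1; acc = -5; (max(abs(b), (a + -5)) == (b * tmp)) -> true; acc = -1; return 0; agreement on 0.
An exhaustive pass over the 315 declared inputs shows identical outputs.
verdict: equivalent


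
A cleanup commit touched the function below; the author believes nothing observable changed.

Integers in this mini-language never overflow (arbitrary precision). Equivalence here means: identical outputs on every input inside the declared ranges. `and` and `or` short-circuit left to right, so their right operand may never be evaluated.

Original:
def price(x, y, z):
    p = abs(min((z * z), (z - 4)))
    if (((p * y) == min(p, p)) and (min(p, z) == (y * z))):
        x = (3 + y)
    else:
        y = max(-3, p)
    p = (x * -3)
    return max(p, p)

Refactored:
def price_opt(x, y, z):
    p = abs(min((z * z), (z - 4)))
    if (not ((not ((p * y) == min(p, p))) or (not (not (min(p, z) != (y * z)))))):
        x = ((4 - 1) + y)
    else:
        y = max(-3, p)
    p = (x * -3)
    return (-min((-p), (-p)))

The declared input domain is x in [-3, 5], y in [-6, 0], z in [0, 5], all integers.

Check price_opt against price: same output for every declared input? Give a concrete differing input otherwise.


Side by side, the visible changes include: constant usage differs, plus boolean connective usage differs, plus comparison usage differs, plus min/max/abs usage differs, plus arithmetic usage differs.
As a probe, take x=-2, y=-3, z=5: price runs p=1, then (((p * y) == min(p, p)) and (min(p, z) == (y * z))) is false, then y=1, then p=6, then returns 6; price_opt runs p=1, then (not ((not ((p * y) == min(p, p))) or (not (not (min(p, z) != (y * z)))))) is false, then y=1, then p=6, then returns 6; both end at 6.
Across all 378 domain points the two functions coincide.
verdict: equivalent


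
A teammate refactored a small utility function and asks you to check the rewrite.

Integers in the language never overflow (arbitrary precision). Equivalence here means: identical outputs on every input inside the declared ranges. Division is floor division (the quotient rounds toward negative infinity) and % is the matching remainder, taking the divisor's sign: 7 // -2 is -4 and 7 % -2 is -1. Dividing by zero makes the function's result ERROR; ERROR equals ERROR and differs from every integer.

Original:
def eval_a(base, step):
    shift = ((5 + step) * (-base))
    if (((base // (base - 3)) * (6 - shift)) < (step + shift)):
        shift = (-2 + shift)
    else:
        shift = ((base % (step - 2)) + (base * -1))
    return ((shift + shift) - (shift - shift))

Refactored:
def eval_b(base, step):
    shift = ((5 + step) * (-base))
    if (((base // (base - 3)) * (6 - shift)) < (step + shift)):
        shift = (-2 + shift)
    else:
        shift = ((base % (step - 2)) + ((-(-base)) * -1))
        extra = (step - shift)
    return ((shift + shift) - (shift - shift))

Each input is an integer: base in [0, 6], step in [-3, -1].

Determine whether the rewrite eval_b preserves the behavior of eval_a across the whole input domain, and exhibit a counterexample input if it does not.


Side by side, the visible changes include: local variable names differ, statement counts differ, arithmetic usage differs.
One worked example (base=6, step=-1) — eval_a: shift = -24; (((base // (base - 3)) * (6 - shift)) < (step + shift)) -> false; shift = -6; return -12; eval_b: shift = -24; (((base // (base - 3)) * (6 - shift)) < (step + shift)) -> false; shift = -6; extra = 5; return -12; agreement on -12.
Every one of the 21 inputs gives matching results.
verdict: equivalent


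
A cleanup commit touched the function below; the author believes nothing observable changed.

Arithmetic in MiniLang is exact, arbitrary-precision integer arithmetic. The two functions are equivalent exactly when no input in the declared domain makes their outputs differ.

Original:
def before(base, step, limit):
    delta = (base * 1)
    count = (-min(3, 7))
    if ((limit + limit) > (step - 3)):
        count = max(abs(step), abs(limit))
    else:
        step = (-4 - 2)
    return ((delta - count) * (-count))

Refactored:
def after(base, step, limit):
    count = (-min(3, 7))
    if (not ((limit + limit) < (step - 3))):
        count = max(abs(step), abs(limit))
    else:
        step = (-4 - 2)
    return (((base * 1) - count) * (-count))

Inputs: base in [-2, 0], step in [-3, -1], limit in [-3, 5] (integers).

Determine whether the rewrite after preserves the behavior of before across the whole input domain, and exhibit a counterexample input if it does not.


base=-2, step=-3, limit=-3 yields 3 from before but 15 from after.
verdict: not equivalent; witness: base=-2, step=-3, limit=-3


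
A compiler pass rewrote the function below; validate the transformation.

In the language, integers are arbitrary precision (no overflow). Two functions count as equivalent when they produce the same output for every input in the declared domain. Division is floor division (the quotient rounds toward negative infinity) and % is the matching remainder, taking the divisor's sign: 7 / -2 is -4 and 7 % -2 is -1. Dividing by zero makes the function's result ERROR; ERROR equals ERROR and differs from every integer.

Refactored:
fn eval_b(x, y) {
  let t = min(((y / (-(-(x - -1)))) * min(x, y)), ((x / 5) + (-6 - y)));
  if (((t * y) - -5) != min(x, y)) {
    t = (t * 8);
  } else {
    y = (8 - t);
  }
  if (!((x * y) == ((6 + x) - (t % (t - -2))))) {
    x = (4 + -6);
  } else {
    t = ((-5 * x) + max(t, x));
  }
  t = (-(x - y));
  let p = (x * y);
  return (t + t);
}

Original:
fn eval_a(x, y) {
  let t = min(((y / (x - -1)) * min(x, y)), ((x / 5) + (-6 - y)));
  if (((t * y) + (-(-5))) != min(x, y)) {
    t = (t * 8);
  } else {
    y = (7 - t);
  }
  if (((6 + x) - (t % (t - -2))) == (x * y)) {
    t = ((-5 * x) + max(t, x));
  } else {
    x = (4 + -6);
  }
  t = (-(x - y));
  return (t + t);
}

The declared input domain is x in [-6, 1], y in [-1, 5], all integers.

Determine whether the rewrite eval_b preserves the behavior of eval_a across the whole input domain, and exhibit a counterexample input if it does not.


There is a counterexample at x=-3, y=1: 34 on one side, 36 on the other.
eval_a: t := -8 | (((t * y) + (-(-5))) != min(x, y)): false | y := 15 | (((6 + x) - (t % (t - -2))) == (x * y)): false | x := -2 | t := 17 | result 34
eval_b: t := -8 | (((t * y) - -5) != min(x, y)): false | y := 16 | (!((x * y) == ((6 + x) - (t % (t - -2))))): true | x := -2 | t := 18 | p := -32 | result 36
verdict: not equivalent; witness: x=-3, y=1


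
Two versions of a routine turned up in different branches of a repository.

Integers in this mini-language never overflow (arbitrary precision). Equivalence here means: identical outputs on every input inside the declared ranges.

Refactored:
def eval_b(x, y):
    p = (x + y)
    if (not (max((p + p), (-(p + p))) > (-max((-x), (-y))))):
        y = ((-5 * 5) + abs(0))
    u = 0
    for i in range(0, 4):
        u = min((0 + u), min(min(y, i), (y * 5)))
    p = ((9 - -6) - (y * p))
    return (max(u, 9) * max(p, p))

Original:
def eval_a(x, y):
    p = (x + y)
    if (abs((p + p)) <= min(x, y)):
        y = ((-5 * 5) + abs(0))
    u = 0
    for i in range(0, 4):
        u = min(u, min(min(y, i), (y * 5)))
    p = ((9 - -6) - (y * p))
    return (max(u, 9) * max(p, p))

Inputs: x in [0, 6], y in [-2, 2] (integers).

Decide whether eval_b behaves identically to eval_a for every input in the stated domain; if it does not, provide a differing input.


Differences: min/max/abs usage differs; also boolean connective usage differs; also comparison usage differs; also constant usage differs; also arithmetic usage differs — yet all 35 inputs agree.
verdict: equivalent
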